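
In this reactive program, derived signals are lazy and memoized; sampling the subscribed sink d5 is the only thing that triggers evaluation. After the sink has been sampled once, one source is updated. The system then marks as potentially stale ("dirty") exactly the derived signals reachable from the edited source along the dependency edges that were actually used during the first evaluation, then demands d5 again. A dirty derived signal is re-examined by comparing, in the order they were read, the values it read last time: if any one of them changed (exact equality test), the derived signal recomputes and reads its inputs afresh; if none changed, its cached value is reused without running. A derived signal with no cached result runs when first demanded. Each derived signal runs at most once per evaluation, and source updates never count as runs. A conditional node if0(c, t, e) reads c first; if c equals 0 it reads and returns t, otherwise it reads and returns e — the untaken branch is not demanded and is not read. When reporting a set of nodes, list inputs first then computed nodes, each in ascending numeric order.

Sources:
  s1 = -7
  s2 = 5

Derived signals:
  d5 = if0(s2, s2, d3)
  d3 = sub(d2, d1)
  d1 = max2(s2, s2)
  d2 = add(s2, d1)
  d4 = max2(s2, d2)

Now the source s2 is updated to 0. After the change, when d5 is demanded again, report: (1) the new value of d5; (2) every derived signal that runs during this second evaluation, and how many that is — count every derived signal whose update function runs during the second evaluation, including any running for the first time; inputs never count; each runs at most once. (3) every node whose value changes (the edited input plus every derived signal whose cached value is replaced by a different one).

First demand of the output computes:
  d1 = max2(5, 5) = 5
  d2 = add(5, 5) = 10
  d3 = sub(10, 5) = 5
  d5 = if0(s2=5 -> else branch d3) = 5

After the edit, cleaning proceeds:
  d1: stays stale; no demand reaches it after the flip.
  d2: stays stale; no demand reaches it after the flip.
  d3: stays stale; no demand reaches it after the flip.
  d5: a read changed (s2 5->0) — executes, giving 0.

Note the branch switch — demand abandons d1, d2, d3, which are never re-examined.

Demanding d5 again yields 0.
1 derived signals run: d5.
The nodes whose values change: s2, d5.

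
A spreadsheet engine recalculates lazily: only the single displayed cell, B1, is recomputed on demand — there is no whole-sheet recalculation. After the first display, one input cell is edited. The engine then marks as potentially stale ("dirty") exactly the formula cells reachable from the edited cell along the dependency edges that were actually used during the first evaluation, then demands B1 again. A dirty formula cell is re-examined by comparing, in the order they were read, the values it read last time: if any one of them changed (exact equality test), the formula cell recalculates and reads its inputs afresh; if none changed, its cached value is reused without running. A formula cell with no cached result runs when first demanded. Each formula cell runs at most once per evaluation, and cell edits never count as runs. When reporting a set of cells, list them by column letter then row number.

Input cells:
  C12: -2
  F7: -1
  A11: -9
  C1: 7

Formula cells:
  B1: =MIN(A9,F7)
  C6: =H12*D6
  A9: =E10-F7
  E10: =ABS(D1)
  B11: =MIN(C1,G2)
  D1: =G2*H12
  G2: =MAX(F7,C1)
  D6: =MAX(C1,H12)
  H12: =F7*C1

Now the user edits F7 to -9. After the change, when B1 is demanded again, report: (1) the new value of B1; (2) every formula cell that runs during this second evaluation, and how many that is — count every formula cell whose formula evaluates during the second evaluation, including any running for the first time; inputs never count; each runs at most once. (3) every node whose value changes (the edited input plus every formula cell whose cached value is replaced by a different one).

First evaluation (everything demanded from the output):
  G2 = MAX(-1, 7) = 7
  H12 = -1 * 7 = -7
  D1 = 7 * -7 = -49
  E10 = ABS(-49) = 49
  A9 = 49 - -1 = 50
  B1 = MIN(50, -1) = -1

Propagation after the edit:
  G2: runs — F7 -1->-9; result 7 (same value as before).
  H12: runs — F7 -1->-9; result -63.
  D1: runs — H12 -7->-63; result -441.
  E10: runs — D1 -49->-441; result 441.
  A9: runs — E10 49->441; F7 -1->-9; result 450.
  B1: runs — A9 50->450; F7 -1->-9; result -9.

New value of B1: -9.
Formula cells that run: A9, B1, D1, E10, G2, H12 — 6 in total.
Values that change: A9, B1, D1, E10, F7, H12.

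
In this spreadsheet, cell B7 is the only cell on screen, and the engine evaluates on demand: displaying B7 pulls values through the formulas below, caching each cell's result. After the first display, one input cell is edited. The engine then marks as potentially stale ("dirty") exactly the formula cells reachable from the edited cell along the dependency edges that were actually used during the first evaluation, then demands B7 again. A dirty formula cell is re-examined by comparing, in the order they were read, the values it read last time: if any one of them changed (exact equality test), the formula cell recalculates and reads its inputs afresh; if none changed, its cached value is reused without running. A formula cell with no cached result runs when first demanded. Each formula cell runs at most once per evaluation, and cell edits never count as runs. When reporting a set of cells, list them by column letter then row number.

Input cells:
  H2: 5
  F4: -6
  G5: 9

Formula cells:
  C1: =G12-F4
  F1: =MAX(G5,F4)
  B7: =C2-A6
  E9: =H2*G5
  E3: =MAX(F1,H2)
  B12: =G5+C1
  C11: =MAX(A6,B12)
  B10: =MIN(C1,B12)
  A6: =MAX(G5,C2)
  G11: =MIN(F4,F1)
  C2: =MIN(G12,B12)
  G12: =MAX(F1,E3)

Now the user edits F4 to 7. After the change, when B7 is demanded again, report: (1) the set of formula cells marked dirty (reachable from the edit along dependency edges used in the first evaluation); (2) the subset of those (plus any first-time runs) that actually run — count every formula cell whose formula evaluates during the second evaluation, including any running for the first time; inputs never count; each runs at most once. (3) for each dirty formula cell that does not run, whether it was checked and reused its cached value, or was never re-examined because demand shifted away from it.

Initial pass — values computed on the first demand:
  F1 = MAX(9, -6) = 9
  E3 = MAX(9, 5) = 9
  G12 = MAX(9, 9) = 9
  C1 = 9 - -6 = 15
  B12 = 9 + 15 = 24
  C2 = MIN(9, 24) = 9
  A6 = MAX(9, 9) = 9
  B7 = 9 - 9 = 0

Second demand — change propagation:
  F1: re-runs because F4 -6->7; new result 9 (unchanged).
  E3: re-examined; everything it read last time is the same (F1 unchanged, H2 unchanged) — cache 9 kept, no run.
  G12: re-examined; everything it read last time is the same (F1 unchanged, E3 unchanged) — cache 9 kept, no run.
  C1: re-runs because F4 -6->7; new result 2.
  B12: re-runs because C1 15->2; new result 11.
  C2: re-runs because B12 24->11; new result 9 (unchanged).
  A6: re-examined; everything it read last time is the same (G5 unchanged, C2 unchanged) — cache 9 kept, no run.
  B7: re-examined; everything it read last time is the same (C2 unchanged, A6 unchanged) — cache 0 kept, no run.

The important point: at E3 every value read last time is unchanged, so the dirty flag clears without a run.

Dirty set: A6, B7, B12, C1, C2, E3, F1, G12.
Run set: B12, C1, C2, F1 (4 run).
Re-examined without running (cache reused): A6, B7, E3, G12.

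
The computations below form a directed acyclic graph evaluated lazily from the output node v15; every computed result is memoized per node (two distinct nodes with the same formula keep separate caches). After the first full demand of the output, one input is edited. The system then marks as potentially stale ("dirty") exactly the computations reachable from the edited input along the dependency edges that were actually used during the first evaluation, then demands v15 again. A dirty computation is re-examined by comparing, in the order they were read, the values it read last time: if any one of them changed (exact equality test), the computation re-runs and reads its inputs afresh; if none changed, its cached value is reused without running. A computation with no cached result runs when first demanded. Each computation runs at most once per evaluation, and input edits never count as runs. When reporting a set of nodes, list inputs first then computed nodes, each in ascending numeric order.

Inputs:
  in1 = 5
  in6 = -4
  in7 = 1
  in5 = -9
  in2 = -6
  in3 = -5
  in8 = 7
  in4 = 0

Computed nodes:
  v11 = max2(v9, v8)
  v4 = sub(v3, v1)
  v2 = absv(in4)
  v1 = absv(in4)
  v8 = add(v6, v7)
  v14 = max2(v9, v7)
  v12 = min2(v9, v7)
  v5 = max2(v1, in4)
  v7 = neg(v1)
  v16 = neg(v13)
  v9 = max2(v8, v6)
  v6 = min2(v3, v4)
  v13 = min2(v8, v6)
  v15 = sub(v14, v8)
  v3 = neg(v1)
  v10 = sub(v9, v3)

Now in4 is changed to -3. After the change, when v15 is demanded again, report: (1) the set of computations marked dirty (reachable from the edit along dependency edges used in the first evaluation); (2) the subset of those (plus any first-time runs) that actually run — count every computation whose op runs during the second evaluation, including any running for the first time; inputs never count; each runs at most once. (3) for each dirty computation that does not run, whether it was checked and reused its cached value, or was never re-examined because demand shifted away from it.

The edit dirties: v1, v3, v4, v6, v7, v8, v9, v14, v15.
9 computations run: v1, v3, v4, v6, v7, v8, v9, v14, v15.
No dirty computation escaped a run.

First demand of the output computes:
  v1 = absv(0) = 0
  v3 = neg(0) = 0
  v4 = sub(0, 0) = 0
  v6 = min2(0, 0) = 0
  v7 = neg(0) = 0
  v8 = add(0, 0) = 0
  v9 = max2(0, 0) = 0
  v14 = max2(0, 0) = 0
  v15 = sub(0, 0) = 0

After the edit, cleaning proceeds:
  v1: a read changed (in4 0->-3) — executes, giving 3.
  v3: a read changed (v1 0->3) — executes, giving -3.
  v4: a read changed (v3 0->-3; v1 0->3) — executes, giving -6.
  v6: a read changed (v3 0->-3; v4 0->-6) — executes, giving -6.
  v7: a read changed (v1 0->3) — executes, giving -3.
  v8: a read changed (v6 0->-6; v7 0->-3) — executes, giving -9.
  v9: a read changed (v8 0->-9; v6 0->-6) — executes, giving -6.
  v14: a read changed (v9 0->-6; v7 0->-3) — executes, giving -3.
  v15: a read changed (v14 0->-3; v8 0->-9) — executes, giving 6.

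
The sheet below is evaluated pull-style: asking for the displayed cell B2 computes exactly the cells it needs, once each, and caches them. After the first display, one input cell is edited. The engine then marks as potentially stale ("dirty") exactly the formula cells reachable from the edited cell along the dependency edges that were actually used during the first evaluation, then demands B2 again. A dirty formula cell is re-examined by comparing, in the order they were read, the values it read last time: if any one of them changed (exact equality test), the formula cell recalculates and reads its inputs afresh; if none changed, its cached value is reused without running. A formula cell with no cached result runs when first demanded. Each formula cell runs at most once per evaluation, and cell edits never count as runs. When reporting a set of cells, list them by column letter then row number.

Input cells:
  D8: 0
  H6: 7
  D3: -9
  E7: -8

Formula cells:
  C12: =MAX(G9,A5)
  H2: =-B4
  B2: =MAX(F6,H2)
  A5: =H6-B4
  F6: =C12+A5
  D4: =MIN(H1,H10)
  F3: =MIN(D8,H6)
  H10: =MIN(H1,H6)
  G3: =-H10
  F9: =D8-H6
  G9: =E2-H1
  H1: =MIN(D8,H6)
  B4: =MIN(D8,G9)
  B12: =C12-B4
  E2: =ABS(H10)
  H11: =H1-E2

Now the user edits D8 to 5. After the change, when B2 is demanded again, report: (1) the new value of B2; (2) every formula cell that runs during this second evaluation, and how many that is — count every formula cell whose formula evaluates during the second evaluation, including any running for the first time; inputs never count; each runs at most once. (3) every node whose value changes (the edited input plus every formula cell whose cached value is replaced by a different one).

First demand of the output computes:
  H1 = MIN(0, 7) = 0
  H10 = MIN(0, 7) = 0
  E2 = ABS(0) = 0
  G9 = 0 - 0 = 0
  B4 = MIN(0, 0) = 0
  A5 = 7 - 0 = 7
  C12 = MAX(0, 7) = 7
  F6 = 7 + 7 = 14
  H2 = -(0) = 0
  B2 = MAX(14, 0) = 14

After the edit, cleaning proceeds:
  H1: a read changed (D8 0->5) — executes, giving 5.
  H10: a read changed (H1 0->5) — executes, giving 5.
  E2: a read changed (H10 0->5) — executes, giving 5.
  G9: a read changed (E2 0->5; H1 0->5) — executes, giving 0 — identical to its old value.
  B4: a read changed (D8 0->5) — executes, giving 0 — identical to its old value.
  A5: dirty, but its reads are unchanged (H6 unchanged, B4 unchanged); cached 7 stands.
  C12: dirty, but its reads are unchanged (G9 unchanged, A5 unchanged); cached 7 stands.
  F6: dirty, but its reads are unchanged (C12 unchanged, A5 unchanged); cached 14 stands.
  H2: dirty, but its reads are unchanged (B4 unchanged); cached 0 stands.
  B2: dirty, but its reads are unchanged (F6 unchanged, H2 unchanged); cached 14 stands.

Note where the cutoff bites: A5 is checked, finds nothing changed, and keeps its cache.

Demanding B2 again yields 14.
5 formula cells run: B4, E2, G9, H1, H10.
The nodes whose values change: D8, E2, H1, H10.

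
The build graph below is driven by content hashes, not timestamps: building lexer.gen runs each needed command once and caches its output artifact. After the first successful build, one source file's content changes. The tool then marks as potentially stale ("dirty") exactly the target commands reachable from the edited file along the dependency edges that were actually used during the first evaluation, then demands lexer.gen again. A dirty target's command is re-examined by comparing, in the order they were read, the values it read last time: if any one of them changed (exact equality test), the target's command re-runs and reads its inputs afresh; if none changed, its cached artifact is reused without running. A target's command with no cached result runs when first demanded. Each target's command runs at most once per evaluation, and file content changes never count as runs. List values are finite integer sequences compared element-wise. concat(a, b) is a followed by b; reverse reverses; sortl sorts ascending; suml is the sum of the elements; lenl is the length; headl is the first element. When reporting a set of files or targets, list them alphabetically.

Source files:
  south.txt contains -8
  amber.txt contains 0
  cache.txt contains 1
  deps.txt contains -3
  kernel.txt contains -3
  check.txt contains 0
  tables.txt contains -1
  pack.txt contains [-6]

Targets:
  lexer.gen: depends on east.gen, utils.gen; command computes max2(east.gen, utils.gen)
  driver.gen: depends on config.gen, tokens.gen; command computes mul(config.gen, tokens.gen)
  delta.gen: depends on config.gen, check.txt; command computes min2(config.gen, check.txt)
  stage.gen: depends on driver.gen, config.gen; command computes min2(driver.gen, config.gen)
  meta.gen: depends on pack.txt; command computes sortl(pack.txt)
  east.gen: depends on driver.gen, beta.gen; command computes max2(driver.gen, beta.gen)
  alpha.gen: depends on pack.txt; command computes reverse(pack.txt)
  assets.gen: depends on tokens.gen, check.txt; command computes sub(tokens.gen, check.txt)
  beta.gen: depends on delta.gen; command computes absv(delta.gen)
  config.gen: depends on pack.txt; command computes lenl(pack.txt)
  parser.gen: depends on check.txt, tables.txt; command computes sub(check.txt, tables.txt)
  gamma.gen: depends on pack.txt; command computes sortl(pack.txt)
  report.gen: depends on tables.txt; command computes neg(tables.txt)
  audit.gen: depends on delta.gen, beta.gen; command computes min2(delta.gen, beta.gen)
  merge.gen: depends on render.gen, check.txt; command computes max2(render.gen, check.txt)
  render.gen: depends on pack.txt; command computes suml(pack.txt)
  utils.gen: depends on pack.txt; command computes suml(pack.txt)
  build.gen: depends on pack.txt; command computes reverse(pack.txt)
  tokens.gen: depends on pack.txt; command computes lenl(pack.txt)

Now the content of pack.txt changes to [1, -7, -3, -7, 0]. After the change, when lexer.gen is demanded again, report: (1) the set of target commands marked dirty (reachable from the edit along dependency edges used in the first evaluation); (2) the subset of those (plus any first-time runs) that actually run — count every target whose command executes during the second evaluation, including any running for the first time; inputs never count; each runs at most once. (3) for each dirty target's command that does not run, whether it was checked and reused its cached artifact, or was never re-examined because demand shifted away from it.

Initial pass — values computed on the first demand:
  config.gen = lenl([-6]) = 1
  delta.gen = min2(1, 0) = 0
  beta.gen = absv(0) = 0
  tokens.gen = lenl([-6]) = 1
  driver.gen = mul(1, 1) = 1
  east.gen = max2(1, 0) = 1
  utils.gen = suml([-6]) = -6
  lexer.gen = max2(1, -6) = 1

Second demand — change propagation:
  config.gen: re-runs because pack.txt [-6]->[1, -7, -3, -7, 0]; new result 5.
  delta.gen: re-runs because config.gen 1->5; new result 0 (unchanged).
  beta.gen: re-examined; everything it read last time is the same (delta.gen unchanged) — cache 0 kept, no run.
  tokens.gen: re-runs because pack.txt [-6]->[1, -7, -3, -7, 0]; new result 5.
  driver.gen: re-runs because config.gen 1->5; tokens.gen 1->5; new result 25.
  east.gen: re-runs because driver.gen 1->25; new result 25.
  utils.gen: re-runs because pack.txt [-6]->[1, -7, -3, -7, 0]; new result -16.
  lexer.gen: re-runs because east.gen 1->25; utils.gen -6->-16; new result 25.

The important point: at beta.gen every value read last time is unchanged, so the dirty flag clears without a run.

Dirty set: beta.gen, config.gen, delta.gen, driver.gen, east.gen, lexer.gen, tokens.gen, utils.gen.
Run set: config.gen, delta.gen, driver.gen, east.gen, lexer.gen, tokens.gen, utils.gen (7 run).
Re-examined without running (cache reused): beta.gen.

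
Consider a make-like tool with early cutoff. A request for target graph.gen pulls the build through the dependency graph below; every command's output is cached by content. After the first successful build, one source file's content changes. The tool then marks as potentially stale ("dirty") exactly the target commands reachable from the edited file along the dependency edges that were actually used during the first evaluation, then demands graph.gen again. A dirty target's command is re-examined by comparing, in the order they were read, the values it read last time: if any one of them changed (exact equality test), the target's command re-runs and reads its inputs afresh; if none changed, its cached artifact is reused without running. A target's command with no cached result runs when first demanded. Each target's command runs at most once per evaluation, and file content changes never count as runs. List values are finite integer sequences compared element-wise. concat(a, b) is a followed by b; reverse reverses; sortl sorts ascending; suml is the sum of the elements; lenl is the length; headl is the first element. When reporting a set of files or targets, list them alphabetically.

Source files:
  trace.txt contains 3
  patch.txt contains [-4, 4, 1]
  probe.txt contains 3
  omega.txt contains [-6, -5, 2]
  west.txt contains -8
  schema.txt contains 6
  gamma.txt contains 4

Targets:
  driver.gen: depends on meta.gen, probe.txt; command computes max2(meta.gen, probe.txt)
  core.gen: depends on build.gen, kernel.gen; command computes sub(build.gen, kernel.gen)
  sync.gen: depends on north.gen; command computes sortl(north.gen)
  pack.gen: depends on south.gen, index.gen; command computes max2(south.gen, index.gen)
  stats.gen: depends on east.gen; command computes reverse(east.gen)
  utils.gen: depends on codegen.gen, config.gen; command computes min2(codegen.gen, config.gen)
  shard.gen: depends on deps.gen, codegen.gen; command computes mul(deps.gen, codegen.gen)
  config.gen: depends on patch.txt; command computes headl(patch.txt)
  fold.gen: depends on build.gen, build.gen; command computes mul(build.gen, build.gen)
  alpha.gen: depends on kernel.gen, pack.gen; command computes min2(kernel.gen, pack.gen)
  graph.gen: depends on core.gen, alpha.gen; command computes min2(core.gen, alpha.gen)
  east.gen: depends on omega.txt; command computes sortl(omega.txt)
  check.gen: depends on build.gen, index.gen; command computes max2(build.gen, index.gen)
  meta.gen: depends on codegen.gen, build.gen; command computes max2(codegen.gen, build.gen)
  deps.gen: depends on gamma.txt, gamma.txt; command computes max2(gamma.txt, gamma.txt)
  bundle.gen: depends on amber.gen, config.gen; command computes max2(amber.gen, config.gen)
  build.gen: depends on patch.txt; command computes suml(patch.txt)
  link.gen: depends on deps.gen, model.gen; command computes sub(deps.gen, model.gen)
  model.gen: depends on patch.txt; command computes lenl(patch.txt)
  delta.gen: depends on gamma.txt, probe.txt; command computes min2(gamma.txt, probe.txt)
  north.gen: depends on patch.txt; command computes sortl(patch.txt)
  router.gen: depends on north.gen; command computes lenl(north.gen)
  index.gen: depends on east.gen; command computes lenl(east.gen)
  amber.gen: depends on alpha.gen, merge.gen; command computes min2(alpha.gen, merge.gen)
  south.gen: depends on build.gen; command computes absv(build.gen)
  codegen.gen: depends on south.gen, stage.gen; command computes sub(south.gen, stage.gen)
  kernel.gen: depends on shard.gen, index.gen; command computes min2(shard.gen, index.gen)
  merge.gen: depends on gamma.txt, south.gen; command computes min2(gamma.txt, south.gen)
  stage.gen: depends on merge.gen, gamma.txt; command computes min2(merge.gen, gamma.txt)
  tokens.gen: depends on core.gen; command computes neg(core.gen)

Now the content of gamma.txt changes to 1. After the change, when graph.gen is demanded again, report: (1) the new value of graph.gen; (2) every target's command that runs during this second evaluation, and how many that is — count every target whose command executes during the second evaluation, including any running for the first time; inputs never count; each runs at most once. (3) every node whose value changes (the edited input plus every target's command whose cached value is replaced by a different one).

First demand of the output computes:
  build.gen = suml([-4, 4, 1]) = 1
  deps.gen = max2(4, 4) = 4
  east.gen = sortl([-6, -5, 2]) = [-6, -5, 2]
  index.gen = lenl([-6, -5, 2]) = 3
  south.gen = absv(1) = 1
  merge.gen = min2(4, 1) = 1
  pack.gen = max2(1, 3) = 3
  stage.gen = min2(1, 4) = 1
  codegen.gen = sub(1, 1) = 0
  shard.gen = mul(4, 0) = 0
  kernel.gen = min2(0, 3) = 0
  alpha.gen = min2(0, 3) = 0
  core.gen = sub(1, 0) = 1
  graph.gen = min2(1, 0) = 0

After the edit, cleaning proceeds:
  deps.gen: a read changed (gamma.txt 4->1; gamma.txt 4->1) — executes, giving 1.
  merge.gen: a read changed (gamma.txt 4->1) — executes, giving 1 — identical to its old value.
  stage.gen: a read changed (gamma.txt 4->1) — executes, giving 1 — identical to its old value.
  codegen.gen: dirty, but its reads are unchanged (south.gen unchanged, stage.gen unchanged); cached 0 stands.
  shard.gen: a read changed (deps.gen 4->1) — executes, giving 0 — identical to its old value.
  kernel.gen: dirty, but its reads are unchanged (shard.gen unchanged, index.gen unchanged); cached 0 stands.
  alpha.gen: dirty, but its reads are unchanged (kernel.gen unchanged, pack.gen unchanged); cached 0 stands.
  core.gen: dirty, but its reads are unchanged (build.gen unchanged, kernel.gen unchanged); cached 1 stands.
  graph.gen: dirty, but its reads are unchanged (core.gen unchanged, alpha.gen unchanged); cached 0 stands.

Note where the cutoff bites: codegen.gen is checked, finds nothing changed, and keeps its cache.

Demanding graph.gen again yields 0.
4 target commands run: deps.gen, merge.gen, shard.gen, stage.gen.
The nodes whose values change: deps.gen, gamma.txt.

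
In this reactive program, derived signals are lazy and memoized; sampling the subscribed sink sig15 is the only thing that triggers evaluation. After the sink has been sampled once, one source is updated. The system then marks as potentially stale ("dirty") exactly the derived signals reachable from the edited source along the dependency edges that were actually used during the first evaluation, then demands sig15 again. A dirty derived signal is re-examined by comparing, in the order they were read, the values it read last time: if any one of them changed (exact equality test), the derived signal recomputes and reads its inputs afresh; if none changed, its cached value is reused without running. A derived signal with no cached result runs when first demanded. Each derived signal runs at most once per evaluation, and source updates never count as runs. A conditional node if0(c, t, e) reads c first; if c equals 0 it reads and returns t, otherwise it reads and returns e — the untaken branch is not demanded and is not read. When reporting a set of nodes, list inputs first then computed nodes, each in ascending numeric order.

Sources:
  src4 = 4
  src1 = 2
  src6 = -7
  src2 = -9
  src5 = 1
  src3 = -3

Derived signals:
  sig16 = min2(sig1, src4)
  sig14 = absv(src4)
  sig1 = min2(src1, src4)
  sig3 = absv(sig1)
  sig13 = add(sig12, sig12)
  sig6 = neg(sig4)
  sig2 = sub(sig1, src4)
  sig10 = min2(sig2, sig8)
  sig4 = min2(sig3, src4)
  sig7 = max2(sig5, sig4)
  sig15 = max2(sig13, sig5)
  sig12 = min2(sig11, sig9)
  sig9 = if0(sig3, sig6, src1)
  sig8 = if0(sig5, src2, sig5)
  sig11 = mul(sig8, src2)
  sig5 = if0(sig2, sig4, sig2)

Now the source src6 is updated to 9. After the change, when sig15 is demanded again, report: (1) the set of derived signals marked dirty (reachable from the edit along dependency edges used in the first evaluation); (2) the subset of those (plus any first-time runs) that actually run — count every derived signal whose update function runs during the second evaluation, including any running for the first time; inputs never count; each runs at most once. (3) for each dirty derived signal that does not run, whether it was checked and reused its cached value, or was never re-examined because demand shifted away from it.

The edit dirties: none.
0 derived signals run: none.
No dirty derived signal escaped a run.
Note the shortcut — nothing in the graph depends on src6 at all, so no recomputation happens.

First demand of the output computes:
  sig1 = min2(2, 4) = 2
  sig2 = sub(2, 4) = -2
  sig3 = absv(2) = 2
  sig5 = if0(sig2=-2 -> else branch sig2) = -2
  sig8 = if0(sig5=-2 -> else branch sig5) = -2
  sig9 = if0(sig3=2 -> else branch src1) = 2
  sig11 = mul(-2, -9) = 18
  sig12 = min2(18, 2) = 2
  sig13 = add(2, 2) = 4
  sig15 = max2(4, -2) = 4

After the edit, cleaning proceeds:
  no node depends on src6 at all; the second demand re-runs nothing.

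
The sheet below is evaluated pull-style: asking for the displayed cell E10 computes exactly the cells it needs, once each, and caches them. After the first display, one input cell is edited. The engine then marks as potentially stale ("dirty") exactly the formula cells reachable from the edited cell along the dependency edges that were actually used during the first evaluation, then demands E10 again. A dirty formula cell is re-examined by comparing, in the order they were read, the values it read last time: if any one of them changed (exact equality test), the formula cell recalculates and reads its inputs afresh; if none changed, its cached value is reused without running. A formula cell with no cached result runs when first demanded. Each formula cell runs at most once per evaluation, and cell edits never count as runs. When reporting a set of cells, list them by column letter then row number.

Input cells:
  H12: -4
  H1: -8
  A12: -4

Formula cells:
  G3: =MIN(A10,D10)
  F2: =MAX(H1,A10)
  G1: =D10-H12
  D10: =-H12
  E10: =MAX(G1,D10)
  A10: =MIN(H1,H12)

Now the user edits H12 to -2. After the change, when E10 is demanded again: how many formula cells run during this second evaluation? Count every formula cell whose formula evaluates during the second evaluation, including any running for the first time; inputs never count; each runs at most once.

First demand of the output computes:
  D10 = -(-4) = 4
  G1 = 4 - -4 = 8
  E10 = MAX(8, 4) = 8

After the edit, cleaning proceeds:
  D10: a read changed (H12 -4->-2) — executes, giving 2.
  G1: a read changed (D10 4->2; H12 -4->-2) — executes, giving 4.
  E10: a read changed (G1 8->4; D10 4->2) — executes, giving 4.

3 formula cells run: D10, E10, G1.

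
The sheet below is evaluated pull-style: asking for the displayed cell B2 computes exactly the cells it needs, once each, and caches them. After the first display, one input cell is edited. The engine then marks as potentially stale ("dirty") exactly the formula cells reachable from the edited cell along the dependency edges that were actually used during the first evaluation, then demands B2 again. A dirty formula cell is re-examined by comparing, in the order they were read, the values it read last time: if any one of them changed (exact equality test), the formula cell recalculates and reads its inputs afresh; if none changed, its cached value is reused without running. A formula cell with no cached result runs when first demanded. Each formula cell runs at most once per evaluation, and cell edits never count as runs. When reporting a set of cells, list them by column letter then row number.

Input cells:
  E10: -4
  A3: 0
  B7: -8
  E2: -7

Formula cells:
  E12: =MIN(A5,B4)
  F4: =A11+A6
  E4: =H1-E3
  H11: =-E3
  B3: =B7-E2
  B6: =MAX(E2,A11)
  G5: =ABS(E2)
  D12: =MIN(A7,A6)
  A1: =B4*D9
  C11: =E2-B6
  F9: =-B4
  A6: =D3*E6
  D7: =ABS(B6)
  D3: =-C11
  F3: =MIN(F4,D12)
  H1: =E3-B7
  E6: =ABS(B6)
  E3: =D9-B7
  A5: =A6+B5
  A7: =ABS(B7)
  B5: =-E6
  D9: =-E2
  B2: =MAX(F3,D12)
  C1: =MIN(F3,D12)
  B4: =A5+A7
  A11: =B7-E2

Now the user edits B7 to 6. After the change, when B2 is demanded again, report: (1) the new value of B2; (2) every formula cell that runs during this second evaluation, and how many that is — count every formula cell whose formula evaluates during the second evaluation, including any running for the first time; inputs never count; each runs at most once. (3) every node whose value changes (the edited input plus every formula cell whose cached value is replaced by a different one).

Demanding B2 again yields 6.
11 formula cells run: A6, A7, A11, B2, B6, C11, D3, D12, E6, F3, F4.
The nodes whose values change: A6, A7, A11, B6, B7, C11, D3, E6, F3, F4.

First demand of the output computes:
  A7 = ABS(-8) = 8
  A11 = -8 - -7 = -1
  B6 = MAX(-7, -1) = -1
  C11 = -7 - -1 = -6
  D3 = -(-6) = 6
  E6 = ABS(-1) = 1
  A6 = 6 * 1 = 6
  D12 = MIN(8, 6) = 6
  F4 = -1 + 6 = 5
  F3 = MIN(5, 6) = 5
  B2 = MAX(5, 6) = 6

After the edit, cleaning proceeds:
  A7: a read changed (B7 -8->6) — executes, giving 6.
  A11: a read changed (B7 -8->6) — executes, giving 13.
  B6: a read changed (A11 -1->13) — executes, giving 13.
  C11: a read changed (B6 -1->13) — executes, giving -20.
  D3: a read changed (C11 -6->-20) — executes, giving 20.
  E6: a read changed (B6 -1->13) — executes, giving 13.
  A6: a read changed (D3 6->20; E6 1->13) — executes, giving 260.
  D12: a read changed (A7 8->6; A6 6->260) — executes, giving 6 — identical to its old value.
  F4: a read changed (A11 -1->13; A6 6->260) — executes, giving 273.
  F3: a read changed (F4 5->273) — executes, giving 6.
  B2: a read changed (F3 5->6) — executes, giving 6 — identical to its old value.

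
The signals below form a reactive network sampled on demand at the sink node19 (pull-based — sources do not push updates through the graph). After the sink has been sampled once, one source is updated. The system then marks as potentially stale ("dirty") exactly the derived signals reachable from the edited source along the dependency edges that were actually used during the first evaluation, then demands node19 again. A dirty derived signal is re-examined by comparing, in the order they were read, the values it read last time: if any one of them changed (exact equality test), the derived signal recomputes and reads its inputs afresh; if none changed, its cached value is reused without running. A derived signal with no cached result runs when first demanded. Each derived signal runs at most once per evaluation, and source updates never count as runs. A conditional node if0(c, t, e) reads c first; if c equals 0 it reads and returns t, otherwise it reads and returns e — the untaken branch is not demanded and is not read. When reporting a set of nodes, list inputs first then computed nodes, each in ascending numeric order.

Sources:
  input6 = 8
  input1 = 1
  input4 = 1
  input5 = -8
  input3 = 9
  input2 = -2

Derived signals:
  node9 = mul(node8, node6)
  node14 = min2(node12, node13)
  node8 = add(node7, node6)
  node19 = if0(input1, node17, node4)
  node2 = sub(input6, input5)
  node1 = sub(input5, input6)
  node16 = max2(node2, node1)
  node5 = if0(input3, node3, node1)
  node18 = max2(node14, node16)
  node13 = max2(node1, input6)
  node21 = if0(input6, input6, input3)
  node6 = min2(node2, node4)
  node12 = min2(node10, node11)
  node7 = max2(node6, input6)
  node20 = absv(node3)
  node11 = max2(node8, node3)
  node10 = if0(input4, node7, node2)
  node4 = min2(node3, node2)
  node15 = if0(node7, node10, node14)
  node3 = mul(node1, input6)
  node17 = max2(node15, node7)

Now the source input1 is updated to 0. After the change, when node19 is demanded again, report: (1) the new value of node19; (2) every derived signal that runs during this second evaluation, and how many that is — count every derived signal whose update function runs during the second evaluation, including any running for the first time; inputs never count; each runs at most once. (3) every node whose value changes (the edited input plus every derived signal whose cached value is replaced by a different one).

Initial pass — values computed on the first demand:
  node1 = sub(-8, 8) = -16
  node2 = sub(8, -8) = 16
  node3 = mul(-16, 8) = -128
  node4 = min2(-128, 16) = -128
  node19 = if0(input1=1 -> else branch node4) = -128

Second demand — change propagation:
  node6: newly demanded (no cache) — executes and yields -128.
  node7: newly demanded (no cache) — executes and yields 8.
  node8: newly demanded (no cache) — executes and yields -120.
  node10: newly demanded (no cache) — executes and yields 16.
  node11: newly demanded (no cache) — executes and yields -120.
  node12: newly demanded (no cache) — executes and yields -120.
  node13: newly demanded (no cache) — executes and yields 8.
  node14: newly demanded (no cache) — executes and yields -120.
  node15: newly demanded (no cache) — executes and yields -120.
  node17: newly demanded (no cache) — executes and yields 8.
  node19: re-runs because input1 1->0; new result 8.

The important point: the flipped condition pulls in fresh nodes; node6, node7, node8, node10, node11, node12, node13, node14, node15, node17 run for the first time.

node19 now evaluates to 8.
Run set: node6, node7, node8, node10, node11, node12, node13, node14, node15, node17, node19 (11 run).
Changed values: input1, node19.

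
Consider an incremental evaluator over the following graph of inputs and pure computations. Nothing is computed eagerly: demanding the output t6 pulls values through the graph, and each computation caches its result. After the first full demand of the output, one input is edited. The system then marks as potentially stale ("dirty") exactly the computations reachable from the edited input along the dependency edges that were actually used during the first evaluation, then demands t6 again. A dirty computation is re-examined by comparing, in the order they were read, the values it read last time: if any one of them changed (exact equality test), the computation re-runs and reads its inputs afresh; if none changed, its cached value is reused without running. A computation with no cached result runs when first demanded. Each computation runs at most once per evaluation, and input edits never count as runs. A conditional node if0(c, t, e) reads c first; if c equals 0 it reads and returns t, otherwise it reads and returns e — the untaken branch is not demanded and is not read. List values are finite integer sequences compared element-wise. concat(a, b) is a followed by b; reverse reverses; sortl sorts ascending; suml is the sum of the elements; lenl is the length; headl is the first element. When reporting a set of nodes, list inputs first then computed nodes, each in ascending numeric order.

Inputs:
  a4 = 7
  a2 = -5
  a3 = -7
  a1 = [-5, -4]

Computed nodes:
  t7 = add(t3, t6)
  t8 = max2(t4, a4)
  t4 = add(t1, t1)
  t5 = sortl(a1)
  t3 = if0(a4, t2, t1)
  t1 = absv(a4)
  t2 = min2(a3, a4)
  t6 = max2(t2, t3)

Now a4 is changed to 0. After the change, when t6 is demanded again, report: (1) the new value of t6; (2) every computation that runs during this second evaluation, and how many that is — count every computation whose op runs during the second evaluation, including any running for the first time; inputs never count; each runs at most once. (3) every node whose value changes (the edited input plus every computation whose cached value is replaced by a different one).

t6 now evaluates to -7.
Run set: t2, t3, t6 (3 run).
Changed values: a4, t3, t6.
The important point: the flipped condition redirects demand; t1 is left stale, never re-checked.

Initial pass — values computed on the first demand:
  t1 = absv(7) = 7
  t2 = min2(-7, 7) = -7
  t3 = if0(a4=7 -> else branch t1) = 7
  t6 = max2(-7, 7) = 7

Second demand — change propagation:
  t1: dirty yet unreached — the second evaluation never asks for it.
  t2: re-runs because a4 7->0; new result -7 (unchanged).
  t3: re-runs because a4 7->0; new result -7.
  t6: re-runs because t3 7->-7; new result -7.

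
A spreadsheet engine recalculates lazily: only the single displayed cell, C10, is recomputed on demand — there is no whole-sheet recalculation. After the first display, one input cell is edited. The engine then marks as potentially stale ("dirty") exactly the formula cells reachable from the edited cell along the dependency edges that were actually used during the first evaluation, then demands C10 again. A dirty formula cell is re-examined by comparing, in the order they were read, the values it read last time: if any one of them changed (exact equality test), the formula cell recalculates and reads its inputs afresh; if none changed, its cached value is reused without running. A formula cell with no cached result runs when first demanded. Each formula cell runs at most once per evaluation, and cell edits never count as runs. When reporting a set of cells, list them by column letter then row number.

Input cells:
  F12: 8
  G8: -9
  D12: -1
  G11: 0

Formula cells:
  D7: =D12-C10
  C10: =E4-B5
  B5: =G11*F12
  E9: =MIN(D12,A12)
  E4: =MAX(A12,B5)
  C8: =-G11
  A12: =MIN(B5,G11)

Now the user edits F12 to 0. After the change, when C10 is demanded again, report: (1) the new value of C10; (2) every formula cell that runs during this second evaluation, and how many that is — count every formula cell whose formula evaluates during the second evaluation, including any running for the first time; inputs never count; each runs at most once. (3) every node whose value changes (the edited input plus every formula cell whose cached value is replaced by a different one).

First evaluation (everything demanded from the output):
  B5 = 0 * 8 = 0
  A12 = MIN(0, 0) = 0
  E4 = MAX(0, 0) = 0
  C10 = 0 - 0 = 0

Propagation after the edit:
  B5: runs — F12 8->0; result 0 (same value as before).
  A12: checked — values it read are unchanged (B5 unchanged, G11 unchanged); reused cached 0 without running.
  E4: checked — values it read are unchanged (A12 unchanged, B5 unchanged); reused cached 0 without running.
  C10: checked — values it read are unchanged (E4 unchanged, B5 unchanged); reused cached 0 without running.

Key observation: the change is absorbed at B5 — it re-runs but produces the same value, and the output's value is unchanged.

New value of C10: 0.
Formula cells that run: B5 — 1 in total.
Values that change: F12.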